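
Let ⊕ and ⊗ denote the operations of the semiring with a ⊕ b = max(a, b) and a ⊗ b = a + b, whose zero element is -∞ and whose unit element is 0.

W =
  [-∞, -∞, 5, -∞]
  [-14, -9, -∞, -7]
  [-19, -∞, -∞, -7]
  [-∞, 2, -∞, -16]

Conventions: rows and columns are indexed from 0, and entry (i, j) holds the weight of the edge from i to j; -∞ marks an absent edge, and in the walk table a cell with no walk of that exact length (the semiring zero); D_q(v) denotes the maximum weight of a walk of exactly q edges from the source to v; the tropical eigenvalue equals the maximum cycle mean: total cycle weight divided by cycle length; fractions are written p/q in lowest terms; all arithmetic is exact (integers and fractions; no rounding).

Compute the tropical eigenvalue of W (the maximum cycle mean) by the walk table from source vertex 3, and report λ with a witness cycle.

q=0: [-∞, -∞, -∞, 0]
q=1: [-∞, 2, -∞, -16]
q=2: [-12, -7, -∞, -5]
q=3: [-21, -3, -7, -14]
q=4: [-17, -12, -16, -10]
Optimal cycle mean attained by: cycle 1->3->1, total (-7) + 2, length 2.
Answer: λ = -5/2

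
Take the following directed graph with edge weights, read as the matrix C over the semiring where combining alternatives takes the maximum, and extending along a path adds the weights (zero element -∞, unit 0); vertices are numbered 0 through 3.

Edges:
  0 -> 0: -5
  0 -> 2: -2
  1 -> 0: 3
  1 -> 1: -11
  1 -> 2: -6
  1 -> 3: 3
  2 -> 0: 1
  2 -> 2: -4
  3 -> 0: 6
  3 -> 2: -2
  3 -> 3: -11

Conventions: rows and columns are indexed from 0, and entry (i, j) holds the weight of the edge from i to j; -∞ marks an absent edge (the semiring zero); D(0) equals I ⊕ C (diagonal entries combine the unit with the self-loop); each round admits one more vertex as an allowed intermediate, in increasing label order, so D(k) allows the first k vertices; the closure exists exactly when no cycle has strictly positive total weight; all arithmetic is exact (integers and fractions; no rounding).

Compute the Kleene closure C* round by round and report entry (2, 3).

D(0):
  [0, -∞, -2, -∞]
  [3, 0, -6, 3]
  [1, -∞, 0, -∞]
  [6, -∞, -2, 0]
D(1):
  [0, -∞, -2, -∞]
  [3, 0, 1, 3]
  [1, -∞, 0, -∞]
  [6, -∞, 4, 0]
D(2):
  [0, -∞, -2, -∞]
  [3, 0, 1, 3]
  [1, -∞, 0, -∞]
  [6, -∞, 4, 0]
D(3):
  [0, -∞, -2, -∞]
  [3, 0, 1, 3]
  [1, -∞, 0, -∞]
  [6, -∞, 4, 0]
D(4):
  [0, -∞, -2, -∞]
  [9, 0, 7, 3]
  [1, -∞, 0, -∞]
  [6, -∞, 4, 0]
Answer: C*[2][3] = -∞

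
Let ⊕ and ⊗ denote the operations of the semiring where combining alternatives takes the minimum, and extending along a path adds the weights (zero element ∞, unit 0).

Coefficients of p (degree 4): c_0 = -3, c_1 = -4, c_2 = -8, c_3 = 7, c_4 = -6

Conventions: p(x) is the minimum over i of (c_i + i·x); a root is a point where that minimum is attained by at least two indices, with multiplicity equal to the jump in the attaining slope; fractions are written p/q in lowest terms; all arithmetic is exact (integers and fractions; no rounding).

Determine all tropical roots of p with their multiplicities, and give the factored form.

hull edge (i=0, c=-3) to (i=2, c=-8): slope -5/2, span 2
hull edge (i=2, c=-8) to (i=4, c=-6): slope 1, span 2
Factored form: p(x) = -6 ⊗ (x ⊕ (-1)) ⊗ (x ⊕ (-1)) ⊗ (x ⊕ 5/2) ⊗ (x ⊕ 5/2)
Answer: roots = -1 (mult 2), 5/2 (mult 2)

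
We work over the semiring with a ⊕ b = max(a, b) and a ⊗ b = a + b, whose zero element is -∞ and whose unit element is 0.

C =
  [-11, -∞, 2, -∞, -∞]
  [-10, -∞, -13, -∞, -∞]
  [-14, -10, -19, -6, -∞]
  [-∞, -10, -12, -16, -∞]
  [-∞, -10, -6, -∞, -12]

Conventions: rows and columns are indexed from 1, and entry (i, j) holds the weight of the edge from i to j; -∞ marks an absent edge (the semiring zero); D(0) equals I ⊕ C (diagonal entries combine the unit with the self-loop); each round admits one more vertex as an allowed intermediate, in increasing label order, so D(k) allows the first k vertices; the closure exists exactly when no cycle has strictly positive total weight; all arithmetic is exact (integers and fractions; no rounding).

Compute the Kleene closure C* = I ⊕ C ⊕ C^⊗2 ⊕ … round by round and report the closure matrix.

D(0):
  [0, -∞, 2, -∞, -∞]
  [-10, 0, -13, -∞, -∞]
  [-14, -10, 0, -6, -∞]
  [-∞, -10, -12, 0, -∞]
  [-∞, -10, -6, -∞, 0]
D(1):
  [0, -∞, 2, -∞, -∞]
  [-10, 0, -8, -∞, -∞]
  [-14, -10, 0, -6, -∞]
  [-∞, -10, -12, 0, -∞]
  [-∞, -10, -6, -∞, 0]
D(2):
  [0, -∞, 2, -∞, -∞]
  [-10, 0, -8, -∞, -∞]
  [-14, -10, 0, -6, -∞]
  [-20, -10, -12, 0, -∞]
  [-20, -10, -6, -∞, 0]
D(3):
  [0, -8, 2, -4, -∞]
  [-10, 0, -8, -14, -∞]
  [-14, -10, 0, -6, -∞]
  [-20, -10, -12, 0, -∞]
  [-20, -10, -6, -12, 0]
D(4):
  [0, -8, 2, -4, -∞]
  [-10, 0, -8, -14, -∞]
  [-14, -10, 0, -6, -∞]
  [-20, -10, -12, 0, -∞]
  [-20, -10, -6, -12, 0]
D(5):
  [0, -8, 2, -4, -∞]
  [-10, 0, -8, -14, -∞]
  [-14, -10, 0, -6, -∞]
  [-20, -10, -12, 0, -∞]
  [-20, -10, -6, -12, 0]
Answer: C* = [[0, -8, 2, -4, -∞], [-10, 0, -8, -14, -∞], [-14, -10, 0, -6, -∞], [-20, -10, -12, 0, -∞], [-20, -10, -6, -12, 0]]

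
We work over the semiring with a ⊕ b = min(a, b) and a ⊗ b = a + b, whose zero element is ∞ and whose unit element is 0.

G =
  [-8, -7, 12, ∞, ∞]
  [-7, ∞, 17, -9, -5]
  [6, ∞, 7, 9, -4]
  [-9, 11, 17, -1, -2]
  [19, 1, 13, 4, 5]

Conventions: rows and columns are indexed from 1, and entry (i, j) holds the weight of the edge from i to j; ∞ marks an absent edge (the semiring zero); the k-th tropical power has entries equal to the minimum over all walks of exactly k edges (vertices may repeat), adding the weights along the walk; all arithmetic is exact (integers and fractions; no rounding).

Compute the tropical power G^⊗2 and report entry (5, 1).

G^⊗2:
  [-16, -15, 4, -16, -12]
  [-18, -14, 5, -10, -11]
  [-2, -3, 9, 0, 1]
  [-17, -16, 3, -2, -3]
  [-6, 6, 18, -8, -4]
Key observation: the optimum is the walk 5->2->1, with weight 1 + (-7) = -6.
Optimal value attained by: walk 5->2->1.
Answer: (G^⊗2)[5][1] = -6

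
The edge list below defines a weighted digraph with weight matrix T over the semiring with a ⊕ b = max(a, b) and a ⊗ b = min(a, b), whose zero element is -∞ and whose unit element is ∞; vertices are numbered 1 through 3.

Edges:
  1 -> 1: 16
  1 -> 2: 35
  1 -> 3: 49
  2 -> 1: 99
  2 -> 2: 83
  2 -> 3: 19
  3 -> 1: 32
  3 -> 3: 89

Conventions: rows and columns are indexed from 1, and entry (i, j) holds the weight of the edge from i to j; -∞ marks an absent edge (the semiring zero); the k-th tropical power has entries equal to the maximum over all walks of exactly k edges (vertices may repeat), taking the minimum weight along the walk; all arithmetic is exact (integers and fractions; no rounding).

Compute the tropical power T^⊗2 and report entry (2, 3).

T^⊗2:
  [35, 35, 49]
  [83, 83, 49]
  [32, 32, 89]
Key observation: the optimum is the walk 2->1->3, with weight 99 min 49 = 49.
Optimal value attained by: walk 2->1->3.
Answer: (T^⊗2)[2][3] = 49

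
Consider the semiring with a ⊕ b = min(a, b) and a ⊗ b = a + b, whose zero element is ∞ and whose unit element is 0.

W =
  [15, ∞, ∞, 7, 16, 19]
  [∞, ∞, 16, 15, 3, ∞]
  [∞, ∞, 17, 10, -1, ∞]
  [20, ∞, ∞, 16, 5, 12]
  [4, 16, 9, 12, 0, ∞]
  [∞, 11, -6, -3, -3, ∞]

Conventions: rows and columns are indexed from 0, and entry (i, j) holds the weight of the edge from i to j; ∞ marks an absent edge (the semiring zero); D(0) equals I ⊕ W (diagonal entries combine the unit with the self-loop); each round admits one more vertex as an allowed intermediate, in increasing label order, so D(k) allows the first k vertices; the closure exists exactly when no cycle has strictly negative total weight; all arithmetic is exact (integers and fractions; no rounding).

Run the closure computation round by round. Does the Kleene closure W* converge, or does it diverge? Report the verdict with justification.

D(0):
  [0, ∞, ∞, 7, 16, 19]
  [∞, 0, 16, 15, 3, ∞]
  [∞, ∞, 0, 10, -1, ∞]
  [20, ∞, ∞, 0, 5, 12]
  [4, 16, 9, 12, 0, ∞]
  [∞, 11, -6, -3, -3, 0]
D(1):
  [0, ∞, ∞, 7, 16, 19]
  [∞, 0, 16, 15, 3, ∞]
  [∞, ∞, 0, 10, -1, ∞]
  [20, ∞, ∞, 0, 5, 12]
  [4, 16, 9, 11, 0, 23]
  [∞, 11, -6, -3, -3, 0]
D(2):
  [0, ∞, ∞, 7, 16, 19]
  [∞, 0, 16, 15, 3, ∞]
  [∞, ∞, 0, 10, -1, ∞]
  [20, ∞, ∞, 0, 5, 12]
  [4, 16, 9, 11, 0, 23]
  [∞, 11, -6, -3, -3, 0]
D(3):
  [0, ∞, ∞, 7, 16, 19]
  [∞, 0, 16, 15, 3, ∞]
  [∞, ∞, 0, 10, -1, ∞]
  [20, ∞, ∞, 0, 5, 12]
  [4, 16, 9, 11, 0, 23]
  [∞, 11, -6, -3, -7, 0]
D(4):
  [0, ∞, ∞, 7, 12, 19]
  [35, 0, 16, 15, 3, 27]
  [30, ∞, 0, 10, -1, 22]
  [20, ∞, ∞, 0, 5, 12]
  [4, 16, 9, 11, 0, 23]
  [17, 11, -6, -3, -7, 0]
D(5):
  [0, 28, 21, 7, 12, 19]
  [7, 0, 12, 14, 3, 26]
  [3, 15, 0, 10, -1, 22]
  [9, 21, 14, 0, 5, 12]
  [4, 16, 9, 11, 0, 23]
  [-3, 9, -6, -3, -7, 0]
D(6):
  [0, 28, 13, 7, 12, 19]
  [7, 0, 12, 14, 3, 26]
  [3, 15, 0, 10, -1, 22]
  [9, 21, 6, 0, 5, 12]
  [4, 16, 9, 11, 0, 23]
  [-3, 9, -6, -3, -7, 0]
Key observation: every diagonal entry stays at the unit through all rounds, so no improving cycle exists.
Answer: CONVERGES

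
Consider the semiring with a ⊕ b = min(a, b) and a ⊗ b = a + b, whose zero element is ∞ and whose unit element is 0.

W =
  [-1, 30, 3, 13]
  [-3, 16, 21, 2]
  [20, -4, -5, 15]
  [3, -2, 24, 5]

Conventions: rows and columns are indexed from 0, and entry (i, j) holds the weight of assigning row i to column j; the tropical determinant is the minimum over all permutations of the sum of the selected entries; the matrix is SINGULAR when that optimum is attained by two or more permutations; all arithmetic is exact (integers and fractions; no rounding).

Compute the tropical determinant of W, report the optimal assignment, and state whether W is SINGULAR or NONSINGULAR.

σ = (0, 1, 2, 3): (-1) + 16 + (-5) + 5 = 15
σ = (0, 1, 3, 2): (-1) + 16 + 15 + 24 = 54
σ = (0, 2, 1, 3): (-1) + 21 + (-4) + 5 = 21
σ = (0, 2, 3, 1): (-1) + 21 + 15 + (-2) = 33
σ = (0, 3, 1, 2): (-1) + 2 + (-4) + 24 = 21
σ = (0, 3, 2, 1): (-1) + 2 + (-5) + (-2) = -6
σ = (1, 0, 2, 3): 30 + (-3) + (-5) + 5 = 27
σ = (1, 0, 3, 2): 30 + (-3) + 15 + 24 = 66
σ = (1, 2, 0, 3): 30 + 21 + 20 + 5 = 76
σ = (1, 2, 3, 0): 30 + 21 + 15 + 3 = 69
σ = (1, 3, 0, 2): 30 + 2 + 20 + 24 = 76
σ = (1, 3, 2, 0): 30 + 2 + (-5) + 3 = 30
σ = (2, 0, 1, 3): 3 + (-3) + (-4) + 5 = 1
σ = (2, 0, 3, 1): 3 + (-3) + 15 + (-2) = 13
σ = (2, 1, 0, 3): 3 + 16 + 20 + 5 = 44
σ = (2, 1, 3, 0): 3 + 16 + 15 + 3 = 37
σ = (2, 3, 0, 1): 3 + 2 + 20 + (-2) = 23
σ = (2, 3, 1, 0): 3 + 2 + (-4) + 3 = 4
σ = (3, 0, 1, 2): 13 + (-3) + (-4) + 24 = 30
σ = (3, 0, 2, 1): 13 + (-3) + (-5) + (-2) = 3
σ = (3, 1, 0, 2): 13 + 16 + 20 + 24 = 73
σ = (3, 1, 2, 0): 13 + 16 + (-5) + 3 = 27
σ = (3, 2, 0, 1): 13 + 21 + 20 + (-2) = 52
σ = (3, 2, 1, 0): 13 + 21 + (-4) + 3 = 33
Optimal value attained by: σ = (0, 3, 2, 1).
Answer: det⊕(W) = -6; verdict: NONSINGULAR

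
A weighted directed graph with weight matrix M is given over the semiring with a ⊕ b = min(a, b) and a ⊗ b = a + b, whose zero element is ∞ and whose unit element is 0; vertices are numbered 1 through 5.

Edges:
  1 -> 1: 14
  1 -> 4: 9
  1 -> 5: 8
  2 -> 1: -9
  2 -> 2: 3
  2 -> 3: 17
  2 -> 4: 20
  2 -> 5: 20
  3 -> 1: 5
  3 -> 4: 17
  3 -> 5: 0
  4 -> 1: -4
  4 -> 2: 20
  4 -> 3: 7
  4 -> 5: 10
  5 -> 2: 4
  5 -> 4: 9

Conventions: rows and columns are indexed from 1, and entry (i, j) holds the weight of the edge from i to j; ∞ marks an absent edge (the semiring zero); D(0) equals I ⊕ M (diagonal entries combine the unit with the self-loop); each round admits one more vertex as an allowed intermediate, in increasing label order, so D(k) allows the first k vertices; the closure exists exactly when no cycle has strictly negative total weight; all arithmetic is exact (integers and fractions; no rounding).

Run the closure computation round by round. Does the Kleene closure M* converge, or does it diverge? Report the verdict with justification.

D(0):
  [0, ∞, ∞, 9, 8]
  [-9, 0, 17, 20, 20]
  [5, ∞, 0, 17, 0]
  [-4, 20, 7, 0, 10]
  [∞, 4, ∞, 9, 0]
D(1):
  [0, ∞, ∞, 9, 8]
  [-9, 0, 17, 0, -1]
  [5, ∞, 0, 14, 0]
  [-4, 20, 7, 0, 4]
  [∞, 4, ∞, 9, 0]
D(2):
  [0, ∞, ∞, 9, 8]
  [-9, 0, 17, 0, -1]
  [5, ∞, 0, 14, 0]
  [-4, 20, 7, 0, 4]
  [-5, 4, 21, 4, 0]
D(3):
  [0, ∞, ∞, 9, 8]
  [-9, 0, 17, 0, -1]
  [5, ∞, 0, 14, 0]
  [-4, 20, 7, 0, 4]
  [-5, 4, 21, 4, 0]
D(4):
  [0, 29, 16, 9, 8]
  [-9, 0, 7, 0, -1]
  [5, 34, 0, 14, 0]
  [-4, 20, 7, 0, 4]
  [-5, 4, 11, 4, 0]
D(5):
  [0, 12, 16, 9, 8]
  [-9, 0, 7, 0, -1]
  [-5, 4, 0, 4, 0]
  [-4, 8, 7, 0, 4]
  [-5, 4, 11, 4, 0]
Key observation: every diagonal entry stays at the unit through all rounds, so no improving cycle exists.
Answer: CONVERGES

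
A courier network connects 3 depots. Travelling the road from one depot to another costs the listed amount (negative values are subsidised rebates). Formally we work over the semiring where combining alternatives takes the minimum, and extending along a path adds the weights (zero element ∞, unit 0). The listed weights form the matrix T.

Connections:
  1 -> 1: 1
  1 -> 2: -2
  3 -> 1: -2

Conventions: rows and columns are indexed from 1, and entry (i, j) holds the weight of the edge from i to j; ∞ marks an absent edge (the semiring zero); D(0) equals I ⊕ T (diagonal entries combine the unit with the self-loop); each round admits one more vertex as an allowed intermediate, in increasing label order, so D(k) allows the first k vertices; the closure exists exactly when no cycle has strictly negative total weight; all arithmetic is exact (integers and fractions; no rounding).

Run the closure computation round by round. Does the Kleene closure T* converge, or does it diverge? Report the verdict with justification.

D(0):
  [0, -2, ∞]
  [∞, 0, ∞]
  [-2, ∞, 0]
D(1):
  [0, -2, ∞]
  [∞, 0, ∞]
  [-2, -4, 0]
D(2):
  [0, -2, ∞]
  [∞, 0, ∞]
  [-2, -4, 0]
D(3):
  [0, -2, ∞]
  [∞, 0, ∞]
  [-2, -4, 0]
Key observation: every diagonal entry stays at the unit through all rounds, so no improving cycle exists.
Answer: CONVERGES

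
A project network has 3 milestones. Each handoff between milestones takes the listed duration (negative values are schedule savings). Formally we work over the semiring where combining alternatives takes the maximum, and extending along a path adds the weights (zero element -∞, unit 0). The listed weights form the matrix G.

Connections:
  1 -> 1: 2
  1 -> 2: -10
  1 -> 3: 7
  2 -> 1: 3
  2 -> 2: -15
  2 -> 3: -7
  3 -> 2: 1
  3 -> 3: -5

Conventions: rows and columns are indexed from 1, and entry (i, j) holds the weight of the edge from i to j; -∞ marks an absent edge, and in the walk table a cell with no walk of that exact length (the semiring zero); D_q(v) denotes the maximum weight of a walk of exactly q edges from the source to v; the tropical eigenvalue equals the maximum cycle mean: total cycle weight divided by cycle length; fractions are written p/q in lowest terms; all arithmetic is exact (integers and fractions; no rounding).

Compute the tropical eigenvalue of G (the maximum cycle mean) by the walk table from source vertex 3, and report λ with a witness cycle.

q=0: [-∞, -∞, 0]
q=1: [-∞, 1, -5]
q=2: [4, -4, -6]
q=3: [6, -5, 11]
Optimal cycle mean attained by: cycle 1->3->2->1, total 7 + 1 + 3, length 3.
Answer: λ = 11/3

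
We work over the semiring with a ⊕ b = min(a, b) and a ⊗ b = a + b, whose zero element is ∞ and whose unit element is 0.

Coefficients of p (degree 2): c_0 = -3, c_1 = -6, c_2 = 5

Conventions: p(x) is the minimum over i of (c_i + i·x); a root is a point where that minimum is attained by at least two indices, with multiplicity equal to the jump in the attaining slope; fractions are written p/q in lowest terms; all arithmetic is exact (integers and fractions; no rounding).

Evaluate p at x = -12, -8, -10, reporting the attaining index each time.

p(-12) = min(-3+0·(-12)=-3, -6+1·(-12)=-18, 5+2·(-12)=-19) = -19 (attained by i=2)
p(-8) = min(-3+0·(-8)=-3, -6+1·(-8)=-14, 5+2·(-8)=-11) = -14 (attained by i=1)
p(-10) = min(-3+0·(-10)=-3, -6+1·(-10)=-16, 5+2·(-10)=-15) = -16 (attained by i=1)
Answer: p(-12) = -19; p(-8) = -14; p(-10) = -16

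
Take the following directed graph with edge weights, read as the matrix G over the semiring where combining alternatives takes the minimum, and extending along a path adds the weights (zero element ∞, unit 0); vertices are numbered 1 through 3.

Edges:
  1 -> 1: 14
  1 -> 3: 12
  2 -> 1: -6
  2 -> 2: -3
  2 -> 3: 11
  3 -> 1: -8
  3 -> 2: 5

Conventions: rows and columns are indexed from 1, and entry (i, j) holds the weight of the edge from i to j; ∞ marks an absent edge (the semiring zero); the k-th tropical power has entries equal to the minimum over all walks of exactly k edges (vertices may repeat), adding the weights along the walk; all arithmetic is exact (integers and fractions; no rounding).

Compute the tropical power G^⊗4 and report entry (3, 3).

G^⊗2:
  [4, 17, 26]
  [-9, -6, 6]
  [-1, 2, 4]
G^⊗3:
  [11, 14, 16]
  [-12, -9, 3]
  [-4, -1, 11]
G^⊗4:
  [8, 11, 23]
  [-15, -12, 0]
  [-7, -4, 8]
Key observation: the optimum is the walk 3->1->3->1->3, with weight (-8) + 12 + (-8) + 12 = 8.
Optimal value attained by: walk 3->1->3->1->3.
Answer: (G^⊗4)[3][3] = 8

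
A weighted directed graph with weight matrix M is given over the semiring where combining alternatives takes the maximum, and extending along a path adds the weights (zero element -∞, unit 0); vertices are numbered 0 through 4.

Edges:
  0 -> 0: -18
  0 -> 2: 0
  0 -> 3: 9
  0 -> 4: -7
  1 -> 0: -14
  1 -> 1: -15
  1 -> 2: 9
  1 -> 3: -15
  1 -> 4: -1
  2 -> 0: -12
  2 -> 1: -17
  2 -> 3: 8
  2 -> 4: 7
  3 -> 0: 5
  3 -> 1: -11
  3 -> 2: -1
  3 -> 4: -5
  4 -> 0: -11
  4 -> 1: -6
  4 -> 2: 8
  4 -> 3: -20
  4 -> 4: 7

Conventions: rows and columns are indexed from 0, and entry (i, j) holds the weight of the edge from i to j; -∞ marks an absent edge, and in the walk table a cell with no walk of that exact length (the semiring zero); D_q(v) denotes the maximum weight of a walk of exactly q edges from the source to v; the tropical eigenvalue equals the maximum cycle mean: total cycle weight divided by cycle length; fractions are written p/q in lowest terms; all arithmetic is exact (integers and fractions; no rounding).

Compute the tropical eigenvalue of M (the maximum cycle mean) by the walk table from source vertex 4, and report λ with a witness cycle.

q=0: [-∞, -∞, -∞, -∞, 0]
q=1: [-11, -6, 8, -20, 7]
q=2: [-4, 1, 15, 16, 15]
q=3: [21, 9, 23, 23, 22]
q=4: [28, 16, 30, 31, 30]
q=5: [36, 24, 38, 38, 37]
Optimal cycle mean attained by: cycle 2->4->2, total 7 + 8, length 2.
Answer: λ = 15/2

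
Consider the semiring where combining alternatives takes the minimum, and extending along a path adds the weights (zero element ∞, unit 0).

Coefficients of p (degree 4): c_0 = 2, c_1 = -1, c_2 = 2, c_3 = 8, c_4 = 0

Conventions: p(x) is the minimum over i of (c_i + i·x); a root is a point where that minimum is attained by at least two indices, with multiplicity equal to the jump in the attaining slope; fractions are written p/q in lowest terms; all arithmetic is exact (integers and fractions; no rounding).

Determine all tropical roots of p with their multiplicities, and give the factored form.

hull edge (i=0, c=2) to (i=1, c=-1): slope -3, span 1
hull edge (i=1, c=-1) to (i=4, c=0): slope 1/3, span 3
Factored form: p(x) = 0 ⊗ (x ⊕ (-1/3)) ⊗ (x ⊕ (-1/3)) ⊗ (x ⊕ (-1/3)) ⊗ (x ⊕ 3)
Answer: roots = -1/3 (mult 3), 3 (mult 1)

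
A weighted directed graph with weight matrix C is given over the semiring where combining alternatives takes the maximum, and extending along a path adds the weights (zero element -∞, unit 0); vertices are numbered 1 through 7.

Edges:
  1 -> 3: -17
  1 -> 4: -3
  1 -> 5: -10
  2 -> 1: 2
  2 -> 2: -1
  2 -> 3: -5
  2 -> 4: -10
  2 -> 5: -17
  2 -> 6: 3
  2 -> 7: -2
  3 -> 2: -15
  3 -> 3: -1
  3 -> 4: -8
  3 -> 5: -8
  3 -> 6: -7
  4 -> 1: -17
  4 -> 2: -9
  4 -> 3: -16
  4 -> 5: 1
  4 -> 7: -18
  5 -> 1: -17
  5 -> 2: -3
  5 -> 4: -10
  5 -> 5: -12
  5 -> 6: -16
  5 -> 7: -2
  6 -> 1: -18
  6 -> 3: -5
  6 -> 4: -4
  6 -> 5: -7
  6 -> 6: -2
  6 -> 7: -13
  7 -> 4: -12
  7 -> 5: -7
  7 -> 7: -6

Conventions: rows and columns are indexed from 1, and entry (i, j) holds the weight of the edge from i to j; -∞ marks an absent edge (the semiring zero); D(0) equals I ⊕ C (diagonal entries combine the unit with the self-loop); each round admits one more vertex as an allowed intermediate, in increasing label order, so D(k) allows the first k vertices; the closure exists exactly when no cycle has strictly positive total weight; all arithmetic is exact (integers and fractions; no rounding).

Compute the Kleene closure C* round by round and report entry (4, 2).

D(0):
  [0, -∞, -17, -3, -10, -∞, -∞]
  [2, 0, -5, -10, -17, 3, -2]
  [-∞, -15, 0, -8, -8, -7, -∞]
  [-17, -9, -16, 0, 1, -∞, -18]
  [-17, -3, -∞, -10, 0, -16, -2]
  [-18, -∞, -5, -4, -7, 0, -13]
  [-∞, -∞, -∞, -12, -7, -∞, 0]
D(1):
  [0, -∞, -17, -3, -10, -∞, -∞]
  [2, 0, -5, -1, -8, 3, -2]
  [-∞, -15, 0, -8, -8, -7, -∞]
  [-17, -9, -16, 0, 1, -∞, -18]
  [-17, -3, -34, -10, 0, -16, -2]
  [-18, -∞, -5, -4, -7, 0, -13]
  [-∞, -∞, -∞, -12, -7, -∞, 0]
D(2):
  [0, -∞, -17, -3, -10, -∞, -∞]
  [2, 0, -5, -1, -8, 3, -2]
  [-13, -15, 0, -8, -8, -7, -17]
  [-7, -9, -14, 0, 1, -6, -11]
  [-1, -3, -8, -4, 0, 0, -2]
  [-18, -∞, -5, -4, -7, 0, -13]
  [-∞, -∞, -∞, -12, -7, -∞, 0]
D(3):
  [0, -32, -17, -3, -10, -24, -34]
  [2, 0, -5, -1, -8, 3, -2]
  [-13, -15, 0, -8, -8, -7, -17]
  [-7, -9, -14, 0, 1, -6, -11]
  [-1, -3, -8, -4, 0, 0, -2]
  [-18, -20, -5, -4, -7, 0, -13]
  [-∞, -∞, -∞, -12, -7, -∞, 0]
D(4):
  [0, -12, -17, -3, -2, -9, -14]
  [2, 0, -5, -1, 0, 3, -2]
  [-13, -15, 0, -8, -7, -7, -17]
  [-7, -9, -14, 0, 1, -6, -11]
  [-1, -3, -8, -4, 0, 0, -2]
  [-11, -13, -5, -4, -3, 0, -13]
  [-19, -21, -26, -12, -7, -18, 0]
D(5):
  [0, -5, -10, -3, -2, -2, -4]
  [2, 0, -5, -1, 0, 3, -2]
  [-8, -10, 0, -8, -7, -7, -9]
  [0, -2, -7, 0, 1, 1, -1]
  [-1, -3, -8, -4, 0, 0, -2]
  [-4, -6, -5, -4, -3, 0, -5]
  [-8, -10, -15, -11, -7, -7, 0]
D(6):
  [0, -5, -7, -3, -2, -2, -4]
  [2, 0, -2, -1, 0, 3, -2]
  [-8, -10, 0, -8, -7, -7, -9]
  [0, -2, -4, 0, 1, 1, -1]
  [-1, -3, -5, -4, 0, 0, -2]
  [-4, -6, -5, -4, -3, 0, -5]
  [-8, -10, -12, -11, -7, -7, 0]
D(7):
  [0, -5, -7, -3, -2, -2, -4]
  [2, 0, -2, -1, 0, 3, -2]
  [-8, -10, 0, -8, -7, -7, -9]
  [0, -2, -4, 0, 1, 1, -1]
  [-1, -3, -5, -4, 0, 0, -2]
  [-4, -6, -5, -4, -3, 0, -5]
  [-8, -10, -12, -11, -7, -7, 0]
Answer: C*[4][2] = -2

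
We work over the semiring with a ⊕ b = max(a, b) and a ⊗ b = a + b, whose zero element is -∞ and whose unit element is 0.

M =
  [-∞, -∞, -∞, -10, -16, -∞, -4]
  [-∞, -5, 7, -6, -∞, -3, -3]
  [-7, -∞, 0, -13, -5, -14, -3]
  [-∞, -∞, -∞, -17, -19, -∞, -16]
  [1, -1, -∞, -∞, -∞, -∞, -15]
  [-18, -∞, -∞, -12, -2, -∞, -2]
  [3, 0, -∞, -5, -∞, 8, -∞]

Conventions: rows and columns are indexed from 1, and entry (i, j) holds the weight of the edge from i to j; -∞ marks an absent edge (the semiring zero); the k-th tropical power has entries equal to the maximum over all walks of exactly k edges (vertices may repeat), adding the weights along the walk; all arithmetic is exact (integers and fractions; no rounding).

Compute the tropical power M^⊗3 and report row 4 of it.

M^⊗2:
  [-1, -4, -∞, -9, -29, 4, -26]
  [0, -3, 7, -6, 2, 5, 4]
  [0, -3, 0, -8, -5, 5, -3]
  [-13, -16, -∞, -21, -36, -8, -33]
  [-12, -6, 6, -7, -15, -4, -3]
  [1, -2, -∞, -7, -31, 6, -17]
  [-10, -5, 7, -4, 6, -3, 6]
M^⊗3:
  [-14, -9, 3, -8, 2, -7, 2]
  [7, 4, 7, -1, 3, 12, 4]
  [0, -3, 4, -7, 3, 5, 3]
  [-26, -21, -9, -20, -10, -19, -10]
  [0, -3, 6, -7, 1, 5, 3]
  [-12, -7, 5, -6, 4, -5, 4]
  [9, 6, 7, 1, 2, 14, 4]
Answer: row 4 of M^⊗3 = [-26, -21, -9, -20, -10, -19, -10]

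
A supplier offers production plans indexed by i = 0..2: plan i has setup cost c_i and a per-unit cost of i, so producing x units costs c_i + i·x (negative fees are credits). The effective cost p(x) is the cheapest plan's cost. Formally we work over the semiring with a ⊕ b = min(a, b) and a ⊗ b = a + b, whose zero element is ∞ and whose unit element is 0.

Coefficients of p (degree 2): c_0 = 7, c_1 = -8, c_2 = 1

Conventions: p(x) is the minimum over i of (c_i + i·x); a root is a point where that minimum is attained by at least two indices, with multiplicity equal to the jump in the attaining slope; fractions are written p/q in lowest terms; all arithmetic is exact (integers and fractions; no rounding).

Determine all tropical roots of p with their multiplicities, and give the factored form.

hull edge (i=0, c=7) to (i=1, c=-8): slope -15, span 1
hull edge (i=1, c=-8) to (i=2, c=1): slope 9, span 1
Factored form: p(x) = 1 ⊗ (x ⊕ (-9)) ⊗ (x ⊕ 15)
Answer: roots = -9 (mult 1), 15 (mult 1)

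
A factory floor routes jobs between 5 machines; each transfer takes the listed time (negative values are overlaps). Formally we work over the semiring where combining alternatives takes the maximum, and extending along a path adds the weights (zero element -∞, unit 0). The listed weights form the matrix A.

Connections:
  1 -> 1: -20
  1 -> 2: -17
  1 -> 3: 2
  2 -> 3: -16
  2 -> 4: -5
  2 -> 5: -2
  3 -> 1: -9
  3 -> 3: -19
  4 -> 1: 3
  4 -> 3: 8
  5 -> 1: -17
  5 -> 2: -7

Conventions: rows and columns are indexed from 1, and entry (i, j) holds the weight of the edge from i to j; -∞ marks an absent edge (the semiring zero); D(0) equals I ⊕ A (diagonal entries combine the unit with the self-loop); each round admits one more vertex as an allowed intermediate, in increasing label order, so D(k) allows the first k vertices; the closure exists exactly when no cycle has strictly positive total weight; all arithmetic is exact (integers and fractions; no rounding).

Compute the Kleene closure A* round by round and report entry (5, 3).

D(0):
  [0, -17, 2, -∞, -∞]
  [-∞, 0, -16, -5, -2]
  [-9, -∞, 0, -∞, -∞]
  [3, -∞, 8, 0, -∞]
  [-17, -7, -∞, -∞, 0]
D(1):
  [0, -17, 2, -∞, -∞]
  [-∞, 0, -16, -5, -2]
  [-9, -26, 0, -∞, -∞]
  [3, -14, 8, 0, -∞]
  [-17, -7, -15, -∞, 0]
D(2):
  [0, -17, 2, -22, -19]
  [-∞, 0, -16, -5, -2]
  [-9, -26, 0, -31, -28]
  [3, -14, 8, 0, -16]
  [-17, -7, -15, -12, 0]
D(3):
  [0, -17, 2, -22, -19]
  [-25, 0, -16, -5, -2]
  [-9, -26, 0, -31, -28]
  [3, -14, 8, 0, -16]
  [-17, -7, -15, -12, 0]
D(4):
  [0, -17, 2, -22, -19]
  [-2, 0, 3, -5, -2]
  [-9, -26, 0, -31, -28]
  [3, -14, 8, 0, -16]
  [-9, -7, -4, -12, 0]
D(5):
  [0, -17, 2, -22, -19]
  [-2, 0, 3, -5, -2]
  [-9, -26, 0, -31, -28]
  [3, -14, 8, 0, -16]
  [-9, -7, -4, -12, 0]
Answer: A*[5][3] = -4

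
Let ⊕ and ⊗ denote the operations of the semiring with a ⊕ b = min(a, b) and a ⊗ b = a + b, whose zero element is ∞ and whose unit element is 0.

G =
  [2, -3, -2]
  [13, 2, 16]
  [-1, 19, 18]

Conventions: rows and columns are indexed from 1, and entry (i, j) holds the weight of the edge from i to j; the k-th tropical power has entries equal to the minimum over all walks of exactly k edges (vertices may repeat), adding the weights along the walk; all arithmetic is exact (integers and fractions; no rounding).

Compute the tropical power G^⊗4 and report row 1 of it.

G^⊗2:
  [-3, -1, 0]
  [15, 4, 11]
  [1, -4, -3]
G^⊗3:
  [-1, -6, -5]
  [10, 6, 13]
  [-4, -2, -1]
G^⊗4:
  [-6, -4, -3]
  [12, 7, 8]
  [-2, -7, -6]
Answer: row 1 of G^⊗4 = [-6, -4, -3]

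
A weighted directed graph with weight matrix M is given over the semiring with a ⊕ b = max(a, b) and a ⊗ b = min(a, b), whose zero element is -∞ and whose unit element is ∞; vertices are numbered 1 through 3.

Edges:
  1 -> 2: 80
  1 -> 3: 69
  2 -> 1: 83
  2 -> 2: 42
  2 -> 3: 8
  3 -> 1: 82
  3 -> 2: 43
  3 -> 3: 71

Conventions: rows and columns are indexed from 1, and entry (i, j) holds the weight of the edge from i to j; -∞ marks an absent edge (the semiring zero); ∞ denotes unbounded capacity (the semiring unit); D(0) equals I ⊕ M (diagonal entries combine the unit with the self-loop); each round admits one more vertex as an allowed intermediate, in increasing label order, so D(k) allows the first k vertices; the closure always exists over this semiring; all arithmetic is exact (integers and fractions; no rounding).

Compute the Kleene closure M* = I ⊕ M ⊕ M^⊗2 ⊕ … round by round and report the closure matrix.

D(0):
  [∞, 80, 69]
  [83, ∞, 8]
  [82, 43, ∞]
D(1):
  [∞, 80, 69]
  [83, ∞, 69]
  [82, 80, ∞]
D(2):
  [∞, 80, 69]
  [83, ∞, 69]
  [82, 80, ∞]
D(3):
  [∞, 80, 69]
  [83, ∞, 69]
  [82, 80, ∞]
Answer: M* = [[∞, 80, 69], [83, ∞, 69], [82, 80, ∞]]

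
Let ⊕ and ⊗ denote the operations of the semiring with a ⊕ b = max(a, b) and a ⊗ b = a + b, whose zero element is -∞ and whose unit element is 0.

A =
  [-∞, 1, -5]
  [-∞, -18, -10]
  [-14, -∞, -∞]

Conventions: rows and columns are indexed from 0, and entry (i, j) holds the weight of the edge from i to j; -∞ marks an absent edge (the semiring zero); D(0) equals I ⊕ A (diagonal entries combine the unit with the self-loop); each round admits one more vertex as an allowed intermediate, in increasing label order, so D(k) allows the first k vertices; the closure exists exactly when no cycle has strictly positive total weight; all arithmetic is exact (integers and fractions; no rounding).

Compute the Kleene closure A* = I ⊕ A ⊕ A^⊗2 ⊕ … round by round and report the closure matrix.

D(0):
  [0, 1, -5]
  [-∞, 0, -10]
  [-14, -∞, 0]
D(1):
  [0, 1, -5]
  [-∞, 0, -10]
  [-14, -13, 0]
D(2):
  [0, 1, -5]
  [-∞, 0, -10]
  [-14, -13, 0]
D(3):
  [0, 1, -5]
  [-24, 0, -10]
  [-14, -13, 0]
Answer: A* = [[0, 1, -5], [-24, 0, -10], [-14, -13, 0]]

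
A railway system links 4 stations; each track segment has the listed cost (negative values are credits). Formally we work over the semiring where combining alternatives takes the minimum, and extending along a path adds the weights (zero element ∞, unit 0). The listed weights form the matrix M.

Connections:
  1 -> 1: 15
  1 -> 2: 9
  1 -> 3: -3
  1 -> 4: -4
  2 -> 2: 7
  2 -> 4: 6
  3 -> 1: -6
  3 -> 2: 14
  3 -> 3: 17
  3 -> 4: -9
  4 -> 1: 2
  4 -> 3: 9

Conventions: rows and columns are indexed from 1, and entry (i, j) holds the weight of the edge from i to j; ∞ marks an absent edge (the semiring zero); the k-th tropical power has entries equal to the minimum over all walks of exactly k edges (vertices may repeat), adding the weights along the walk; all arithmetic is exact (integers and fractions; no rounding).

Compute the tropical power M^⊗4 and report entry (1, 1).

M^⊗2:
  [-9, 11, 5, -12]
  [8, 14, 15, 13]
  [-7, 3, -9, -10]
  [3, 11, -1, -2]
M^⊗3:
  [-10, 0, -12, -13]
  [9, 17, 5, 4]
  [-15, 2, -10, -18]
  [-7, 12, 0, -10]
M^⊗4:
  [-18, -1, -13, -21]
  [-1, 18, 6, -4]
  [-16, -6, -18, -19]
  [-8, 2, -10, -11]
Key observation: the optimum is the walk 1->3->1->3->1, with weight (-3) + (-6) + (-3) + (-6) = -18.
Optimal value attained by: walk 1->3->1->3->1.
Answer: (M^⊗4)[1][1] = -18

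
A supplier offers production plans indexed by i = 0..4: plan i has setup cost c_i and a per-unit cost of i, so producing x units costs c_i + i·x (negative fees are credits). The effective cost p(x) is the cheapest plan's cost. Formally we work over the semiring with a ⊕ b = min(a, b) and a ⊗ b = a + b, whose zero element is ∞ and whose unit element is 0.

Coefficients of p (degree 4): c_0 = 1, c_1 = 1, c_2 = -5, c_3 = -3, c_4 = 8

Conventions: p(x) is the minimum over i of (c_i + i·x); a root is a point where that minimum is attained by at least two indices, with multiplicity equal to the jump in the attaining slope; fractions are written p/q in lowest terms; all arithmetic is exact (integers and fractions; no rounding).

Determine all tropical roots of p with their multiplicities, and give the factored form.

hull edge (i=0, c=1) to (i=2, c=-5): slope -3, span 2
hull edge (i=2, c=-5) to (i=3, c=-3): slope 2, span 1
hull edge (i=3, c=-3) to (i=4, c=8): slope 11, span 1
Factored form: p(x) = 8 ⊗ (x ⊕ (-11)) ⊗ (x ⊕ (-2)) ⊗ (x ⊕ 3) ⊗ (x ⊕ 3)
Answer: roots = -11 (mult 1), -2 (mult 1), 3 (mult 2)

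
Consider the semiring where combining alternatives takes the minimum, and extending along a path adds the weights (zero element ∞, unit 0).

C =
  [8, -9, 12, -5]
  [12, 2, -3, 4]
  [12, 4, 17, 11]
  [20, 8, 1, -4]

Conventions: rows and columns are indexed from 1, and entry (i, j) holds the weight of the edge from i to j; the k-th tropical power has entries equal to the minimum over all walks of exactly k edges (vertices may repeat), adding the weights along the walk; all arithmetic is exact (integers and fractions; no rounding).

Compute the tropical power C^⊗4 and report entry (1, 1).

C^⊗2:
  [3, -7, -12, -9]
  [9, 1, -1, 0]
  [16, 3, 1, 7]
  [13, 4, -3, -8]
C^⊗3:
  [0, -8, -10, -13]
  [11, 0, -2, -4]
  [13, 5, 0, 3]
  [9, 0, -7, -12]
C^⊗4:
  [2, -9, -12, -17]
  [10, 2, -3, -8]
  [12, 4, 2, -1]
  [5, -4, -11, -16]
Key observation: the optimum is the walk 1->2->2->3->1, with weight (-9) + 2 + (-3) + 12 = 2.
Optimal value attained by: walk 1->2->2->3->1.
Answer: (C^⊗4)[1][1] = 2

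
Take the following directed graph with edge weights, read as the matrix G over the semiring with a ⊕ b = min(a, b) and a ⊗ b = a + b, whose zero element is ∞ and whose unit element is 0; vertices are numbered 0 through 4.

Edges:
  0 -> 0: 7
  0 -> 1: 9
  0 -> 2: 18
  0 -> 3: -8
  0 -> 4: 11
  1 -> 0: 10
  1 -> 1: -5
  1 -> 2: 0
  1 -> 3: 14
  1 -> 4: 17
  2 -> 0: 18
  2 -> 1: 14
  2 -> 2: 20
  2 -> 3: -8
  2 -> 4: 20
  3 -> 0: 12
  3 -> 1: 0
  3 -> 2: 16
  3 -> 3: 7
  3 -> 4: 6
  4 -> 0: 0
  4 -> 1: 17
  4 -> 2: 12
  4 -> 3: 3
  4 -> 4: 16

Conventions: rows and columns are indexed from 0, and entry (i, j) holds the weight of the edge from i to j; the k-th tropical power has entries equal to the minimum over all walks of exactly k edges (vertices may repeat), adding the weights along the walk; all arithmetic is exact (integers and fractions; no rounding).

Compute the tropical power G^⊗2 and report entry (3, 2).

G^⊗2:
  [4, -8, 8, -1, -2]
  [5, -10, -5, -8, 12]
  [4, -8, 8, -1, -2]
  [6, -5, 0, 4, 13]
  [7, 3, 17, -8, 9]
Key observation: the optimum is the walk 3->1->2, with weight 0 + 0 = 0.
Optimal value attained by: walk 3->1->2.
Answer: (G^⊗2)[3][2] = 0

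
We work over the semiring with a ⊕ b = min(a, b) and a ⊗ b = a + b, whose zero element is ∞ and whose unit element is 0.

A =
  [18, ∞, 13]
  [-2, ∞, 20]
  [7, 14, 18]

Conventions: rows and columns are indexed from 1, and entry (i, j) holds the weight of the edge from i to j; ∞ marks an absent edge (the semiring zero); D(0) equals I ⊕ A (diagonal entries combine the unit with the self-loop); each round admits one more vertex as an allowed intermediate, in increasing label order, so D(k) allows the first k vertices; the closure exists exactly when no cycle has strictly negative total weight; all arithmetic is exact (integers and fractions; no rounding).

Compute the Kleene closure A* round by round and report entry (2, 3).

D(0):
  [0, ∞, 13]
  [-2, 0, 20]
  [7, 14, 0]
D(1):
  [0, ∞, 13]
  [-2, 0, 11]
  [7, 14, 0]
D(2):
  [0, ∞, 13]
  [-2, 0, 11]
  [7, 14, 0]
D(3):
  [0, 27, 13]
  [-2, 0, 11]
  [7, 14, 0]
Answer: A*[2][3] = 11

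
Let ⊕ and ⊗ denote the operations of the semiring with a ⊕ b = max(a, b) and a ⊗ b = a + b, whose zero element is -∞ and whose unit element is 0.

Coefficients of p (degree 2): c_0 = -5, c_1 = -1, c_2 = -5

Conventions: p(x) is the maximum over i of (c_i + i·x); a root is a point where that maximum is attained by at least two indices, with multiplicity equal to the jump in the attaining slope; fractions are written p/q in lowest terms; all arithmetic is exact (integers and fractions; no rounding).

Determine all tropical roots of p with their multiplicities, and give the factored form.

hull edge (i=0, c=-5) to (i=1, c=-1): slope 4, span 1
hull edge (i=1, c=-1) to (i=2, c=-5): slope -4, span 1
Factored form: p(x) = -5 ⊗ (x ⊕ (-4)) ⊗ (x ⊕ 4)
Answer: roots = -4 (mult 1), 4 (mult 1)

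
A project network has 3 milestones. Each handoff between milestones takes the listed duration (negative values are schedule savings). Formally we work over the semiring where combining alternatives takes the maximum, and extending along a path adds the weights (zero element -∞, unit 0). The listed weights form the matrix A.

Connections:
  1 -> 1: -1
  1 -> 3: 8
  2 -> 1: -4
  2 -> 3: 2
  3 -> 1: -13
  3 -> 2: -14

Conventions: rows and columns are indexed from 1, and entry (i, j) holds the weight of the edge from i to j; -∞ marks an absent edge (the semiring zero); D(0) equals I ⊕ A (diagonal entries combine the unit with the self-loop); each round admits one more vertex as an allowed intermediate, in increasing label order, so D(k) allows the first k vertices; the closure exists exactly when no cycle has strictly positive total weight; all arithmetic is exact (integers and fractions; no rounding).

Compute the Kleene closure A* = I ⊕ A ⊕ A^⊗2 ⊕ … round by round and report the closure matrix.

D(0):
  [0, -∞, 8]
  [-4, 0, 2]
  [-13, -14, 0]
D(1):
  [0, -∞, 8]
  [-4, 0, 4]
  [-13, -14, 0]
D(2):
  [0, -∞, 8]
  [-4, 0, 4]
  [-13, -14, 0]
D(3):
  [0, -6, 8]
  [-4, 0, 4]
  [-13, -14, 0]
Answer: A* = [[0, -6, 8], [-4, 0, 4], [-13, -14, 0]]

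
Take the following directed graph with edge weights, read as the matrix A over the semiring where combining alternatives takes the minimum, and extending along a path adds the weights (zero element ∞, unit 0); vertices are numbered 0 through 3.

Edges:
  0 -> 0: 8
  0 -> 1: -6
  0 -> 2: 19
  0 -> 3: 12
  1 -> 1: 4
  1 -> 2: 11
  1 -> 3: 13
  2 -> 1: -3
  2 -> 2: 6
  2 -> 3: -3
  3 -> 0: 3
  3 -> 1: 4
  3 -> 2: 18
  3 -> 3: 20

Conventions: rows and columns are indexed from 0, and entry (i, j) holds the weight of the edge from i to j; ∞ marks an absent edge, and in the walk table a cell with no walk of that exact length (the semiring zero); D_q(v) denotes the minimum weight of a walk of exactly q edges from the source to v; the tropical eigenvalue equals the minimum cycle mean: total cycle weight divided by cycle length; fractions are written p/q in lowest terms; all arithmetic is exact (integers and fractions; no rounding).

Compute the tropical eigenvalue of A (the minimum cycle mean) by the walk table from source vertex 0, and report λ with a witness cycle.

q=0: [0, ∞, ∞, ∞]
q=1: [8, -6, 19, 12]
q=2: [15, -2, 5, 7]
q=3: [10, 2, 9, 2]
q=4: [5, 4, 13, 6]
Optimal cycle mean attained by: cycle 0->1->2->3->0, total (-6) + 11 + (-3) + 3, length 4.
Answer: λ = 5/4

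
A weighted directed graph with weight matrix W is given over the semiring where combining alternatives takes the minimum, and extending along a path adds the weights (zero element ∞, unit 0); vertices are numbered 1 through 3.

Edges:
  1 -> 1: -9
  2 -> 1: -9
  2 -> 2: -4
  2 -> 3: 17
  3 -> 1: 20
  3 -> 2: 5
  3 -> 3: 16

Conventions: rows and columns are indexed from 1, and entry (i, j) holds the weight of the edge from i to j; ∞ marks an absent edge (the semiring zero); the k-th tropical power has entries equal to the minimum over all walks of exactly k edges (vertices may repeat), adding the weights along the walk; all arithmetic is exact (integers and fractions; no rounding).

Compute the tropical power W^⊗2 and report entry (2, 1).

W^⊗2:
  [-18, ∞, ∞]
  [-18, -8, 13]
  [-4, 1, 22]
Key observation: the optimum is the walk 2->1->1, with weight (-9) + (-9) = -18.
Optimal value attained by: walk 2->1->1.
Answer: (W^⊗2)[2][1] = -18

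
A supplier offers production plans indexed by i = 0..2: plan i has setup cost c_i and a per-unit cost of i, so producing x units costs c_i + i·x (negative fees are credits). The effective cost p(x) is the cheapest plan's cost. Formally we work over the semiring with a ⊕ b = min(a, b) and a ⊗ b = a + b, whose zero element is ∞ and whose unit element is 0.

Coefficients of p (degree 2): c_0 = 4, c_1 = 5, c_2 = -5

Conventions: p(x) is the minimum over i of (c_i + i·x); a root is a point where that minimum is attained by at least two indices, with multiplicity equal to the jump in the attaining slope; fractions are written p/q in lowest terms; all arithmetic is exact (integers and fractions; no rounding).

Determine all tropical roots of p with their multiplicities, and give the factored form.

hull edge (i=0, c=4) to (i=2, c=-5): slope -9/2, span 2
Factored form: p(x) = -5 ⊗ (x ⊕ 9/2) ⊗ (x ⊕ 9/2)
Answer: roots = 9/2 (mult 2)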